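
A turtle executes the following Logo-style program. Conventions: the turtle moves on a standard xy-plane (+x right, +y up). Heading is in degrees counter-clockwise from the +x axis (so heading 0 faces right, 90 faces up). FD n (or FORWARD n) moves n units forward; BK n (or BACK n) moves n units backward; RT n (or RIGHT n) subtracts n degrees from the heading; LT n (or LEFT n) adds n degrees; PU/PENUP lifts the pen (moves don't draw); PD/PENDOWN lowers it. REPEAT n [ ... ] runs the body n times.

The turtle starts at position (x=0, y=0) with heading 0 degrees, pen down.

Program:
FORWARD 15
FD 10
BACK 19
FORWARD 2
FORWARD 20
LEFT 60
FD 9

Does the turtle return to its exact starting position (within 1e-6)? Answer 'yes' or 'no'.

Executing turtle program step by step:
Start: pos=(0,0), heading=0, pen down
FD 15: (0,0) -> (15,0) [heading=0, draw]
FD 10: (15,0) -> (25,0) [heading=0, draw]
BK 19: (25,0) -> (6,0) [heading=0, draw]
FD 2: (6,0) -> (8,0) [heading=0, draw]
FD 20: (8,0) -> (28,0) [heading=0, draw]
LT 60: heading 0 -> 60
FD 9: (28,0) -> (32.5,7.794) [heading=60, draw]
Final: pos=(32.5,7.794), heading=60, 6 segment(s) drawn

Start position: (0, 0)
Final position: (32.5, 7.794)
Distance = 33.422; >= 1e-6 -> NOT closed

Answer: no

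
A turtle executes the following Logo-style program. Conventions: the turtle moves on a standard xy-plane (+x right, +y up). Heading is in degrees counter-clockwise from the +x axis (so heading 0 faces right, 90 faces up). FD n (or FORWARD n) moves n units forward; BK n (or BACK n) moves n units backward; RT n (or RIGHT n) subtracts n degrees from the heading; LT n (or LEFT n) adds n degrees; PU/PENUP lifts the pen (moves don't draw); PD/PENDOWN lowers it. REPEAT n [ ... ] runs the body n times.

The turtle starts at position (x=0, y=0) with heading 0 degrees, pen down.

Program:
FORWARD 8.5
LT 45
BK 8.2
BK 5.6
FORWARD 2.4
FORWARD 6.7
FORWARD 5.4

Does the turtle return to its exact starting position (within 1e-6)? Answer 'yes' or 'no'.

Answer: no

Derivation:
Executing turtle program step by step:
Start: pos=(0,0), heading=0, pen down
FD 8.5: (0,0) -> (8.5,0) [heading=0, draw]
LT 45: heading 0 -> 45
BK 8.2: (8.5,0) -> (2.702,-5.798) [heading=45, draw]
BK 5.6: (2.702,-5.798) -> (-1.258,-9.758) [heading=45, draw]
FD 2.4: (-1.258,-9.758) -> (0.439,-8.061) [heading=45, draw]
FD 6.7: (0.439,-8.061) -> (5.177,-3.323) [heading=45, draw]
FD 5.4: (5.177,-3.323) -> (8.995,0.495) [heading=45, draw]
Final: pos=(8.995,0.495), heading=45, 6 segment(s) drawn

Start position: (0, 0)
Final position: (8.995, 0.495)
Distance = 9.009; >= 1e-6 -> NOT closed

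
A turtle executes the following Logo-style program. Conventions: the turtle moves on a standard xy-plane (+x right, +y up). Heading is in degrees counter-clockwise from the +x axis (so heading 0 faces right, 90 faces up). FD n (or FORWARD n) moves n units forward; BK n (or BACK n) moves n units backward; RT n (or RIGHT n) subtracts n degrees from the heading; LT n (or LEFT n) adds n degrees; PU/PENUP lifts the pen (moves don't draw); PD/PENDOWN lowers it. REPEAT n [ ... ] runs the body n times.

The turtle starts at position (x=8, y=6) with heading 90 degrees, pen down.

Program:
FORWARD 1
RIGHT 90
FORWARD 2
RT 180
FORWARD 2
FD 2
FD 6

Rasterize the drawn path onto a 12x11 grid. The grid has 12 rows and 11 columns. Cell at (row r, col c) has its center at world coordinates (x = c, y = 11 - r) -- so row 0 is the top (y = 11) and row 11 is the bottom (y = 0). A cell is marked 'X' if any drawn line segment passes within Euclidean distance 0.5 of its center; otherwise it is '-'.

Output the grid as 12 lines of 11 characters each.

Segment 0: (8,6) -> (8,7)
Segment 1: (8,7) -> (10,7)
Segment 2: (10,7) -> (8,7)
Segment 3: (8,7) -> (6,7)
Segment 4: (6,7) -> (0,7)

Answer: -----------
-----------
-----------
-----------
XXXXXXXXXXX
--------X--
-----------
-----------
-----------
-----------
-----------
-----------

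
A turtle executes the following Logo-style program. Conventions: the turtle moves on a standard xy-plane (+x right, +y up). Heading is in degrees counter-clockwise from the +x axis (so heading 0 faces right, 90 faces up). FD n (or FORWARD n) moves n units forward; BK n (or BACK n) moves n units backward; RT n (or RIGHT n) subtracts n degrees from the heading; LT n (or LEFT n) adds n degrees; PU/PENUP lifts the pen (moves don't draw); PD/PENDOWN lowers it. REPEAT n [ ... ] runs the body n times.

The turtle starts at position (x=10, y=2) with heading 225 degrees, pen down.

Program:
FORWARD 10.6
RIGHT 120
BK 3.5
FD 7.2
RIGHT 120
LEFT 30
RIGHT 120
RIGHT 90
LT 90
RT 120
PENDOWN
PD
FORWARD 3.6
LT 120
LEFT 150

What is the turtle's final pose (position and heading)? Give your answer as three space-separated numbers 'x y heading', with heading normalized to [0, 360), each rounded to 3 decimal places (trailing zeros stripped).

Executing turtle program step by step:
Start: pos=(10,2), heading=225, pen down
FD 10.6: (10,2) -> (2.505,-5.495) [heading=225, draw]
RT 120: heading 225 -> 105
BK 3.5: (2.505,-5.495) -> (3.411,-8.876) [heading=105, draw]
FD 7.2: (3.411,-8.876) -> (1.547,-1.921) [heading=105, draw]
RT 120: heading 105 -> 345
LT 30: heading 345 -> 15
RT 120: heading 15 -> 255
RT 90: heading 255 -> 165
LT 90: heading 165 -> 255
RT 120: heading 255 -> 135
PD: pen down
PD: pen down
FD 3.6: (1.547,-1.921) -> (-0.999,0.624) [heading=135, draw]
LT 120: heading 135 -> 255
LT 150: heading 255 -> 45
Final: pos=(-0.999,0.624), heading=45, 4 segment(s) drawn

Answer: -0.999 0.624 45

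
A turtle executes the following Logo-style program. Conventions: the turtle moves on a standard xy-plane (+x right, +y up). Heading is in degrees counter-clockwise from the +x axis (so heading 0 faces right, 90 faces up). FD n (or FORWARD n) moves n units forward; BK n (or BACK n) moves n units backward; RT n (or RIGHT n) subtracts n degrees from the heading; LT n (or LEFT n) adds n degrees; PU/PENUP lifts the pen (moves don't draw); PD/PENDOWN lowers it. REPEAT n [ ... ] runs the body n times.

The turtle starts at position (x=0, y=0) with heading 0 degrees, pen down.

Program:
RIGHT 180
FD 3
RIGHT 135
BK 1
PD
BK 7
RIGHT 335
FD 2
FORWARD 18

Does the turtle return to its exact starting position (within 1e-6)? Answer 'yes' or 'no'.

Executing turtle program step by step:
Start: pos=(0,0), heading=0, pen down
RT 180: heading 0 -> 180
FD 3: (0,0) -> (-3,0) [heading=180, draw]
RT 135: heading 180 -> 45
BK 1: (-3,0) -> (-3.707,-0.707) [heading=45, draw]
PD: pen down
BK 7: (-3.707,-0.707) -> (-8.657,-5.657) [heading=45, draw]
RT 335: heading 45 -> 70
FD 2: (-8.657,-5.657) -> (-7.973,-3.777) [heading=70, draw]
FD 18: (-7.973,-3.777) -> (-1.816,13.137) [heading=70, draw]
Final: pos=(-1.816,13.137), heading=70, 5 segment(s) drawn

Start position: (0, 0)
Final position: (-1.816, 13.137)
Distance = 13.262; >= 1e-6 -> NOT closed

Answer: no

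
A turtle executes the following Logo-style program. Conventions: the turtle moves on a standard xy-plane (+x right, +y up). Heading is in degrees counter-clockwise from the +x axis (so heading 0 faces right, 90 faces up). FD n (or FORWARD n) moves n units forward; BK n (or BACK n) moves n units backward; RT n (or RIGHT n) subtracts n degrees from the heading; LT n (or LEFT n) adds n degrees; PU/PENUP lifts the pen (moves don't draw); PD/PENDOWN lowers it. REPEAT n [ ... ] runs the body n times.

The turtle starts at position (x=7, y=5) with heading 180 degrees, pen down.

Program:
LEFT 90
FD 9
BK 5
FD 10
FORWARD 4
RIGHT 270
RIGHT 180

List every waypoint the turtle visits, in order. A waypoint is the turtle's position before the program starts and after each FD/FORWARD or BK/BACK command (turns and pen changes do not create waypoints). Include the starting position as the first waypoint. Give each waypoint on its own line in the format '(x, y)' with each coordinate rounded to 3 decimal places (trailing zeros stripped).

Answer: (7, 5)
(7, -4)
(7, 1)
(7, -9)
(7, -13)

Derivation:
Executing turtle program step by step:
Start: pos=(7,5), heading=180, pen down
LT 90: heading 180 -> 270
FD 9: (7,5) -> (7,-4) [heading=270, draw]
BK 5: (7,-4) -> (7,1) [heading=270, draw]
FD 10: (7,1) -> (7,-9) [heading=270, draw]
FD 4: (7,-9) -> (7,-13) [heading=270, draw]
RT 270: heading 270 -> 0
RT 180: heading 0 -> 180
Final: pos=(7,-13), heading=180, 4 segment(s) drawn
Waypoints (5 total):
(7, 5)
(7, -4)
(7, 1)
(7, -9)
(7, -13)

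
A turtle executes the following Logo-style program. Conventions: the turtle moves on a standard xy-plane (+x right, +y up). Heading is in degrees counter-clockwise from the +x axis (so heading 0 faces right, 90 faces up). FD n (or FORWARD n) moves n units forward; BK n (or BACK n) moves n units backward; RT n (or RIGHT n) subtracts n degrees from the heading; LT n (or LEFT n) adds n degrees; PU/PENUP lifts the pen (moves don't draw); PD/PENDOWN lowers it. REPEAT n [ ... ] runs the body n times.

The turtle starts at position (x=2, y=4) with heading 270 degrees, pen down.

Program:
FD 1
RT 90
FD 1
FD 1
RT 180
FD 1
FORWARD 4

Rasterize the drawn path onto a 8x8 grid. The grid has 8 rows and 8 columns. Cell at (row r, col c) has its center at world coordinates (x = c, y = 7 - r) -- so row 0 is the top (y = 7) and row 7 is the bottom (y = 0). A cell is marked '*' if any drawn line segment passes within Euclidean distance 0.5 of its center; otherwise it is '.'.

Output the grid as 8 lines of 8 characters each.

Answer: ........
........
........
..*.....
******..
........
........
........

Derivation:
Segment 0: (2,4) -> (2,3)
Segment 1: (2,3) -> (1,3)
Segment 2: (1,3) -> (-0,3)
Segment 3: (-0,3) -> (1,3)
Segment 4: (1,3) -> (5,3)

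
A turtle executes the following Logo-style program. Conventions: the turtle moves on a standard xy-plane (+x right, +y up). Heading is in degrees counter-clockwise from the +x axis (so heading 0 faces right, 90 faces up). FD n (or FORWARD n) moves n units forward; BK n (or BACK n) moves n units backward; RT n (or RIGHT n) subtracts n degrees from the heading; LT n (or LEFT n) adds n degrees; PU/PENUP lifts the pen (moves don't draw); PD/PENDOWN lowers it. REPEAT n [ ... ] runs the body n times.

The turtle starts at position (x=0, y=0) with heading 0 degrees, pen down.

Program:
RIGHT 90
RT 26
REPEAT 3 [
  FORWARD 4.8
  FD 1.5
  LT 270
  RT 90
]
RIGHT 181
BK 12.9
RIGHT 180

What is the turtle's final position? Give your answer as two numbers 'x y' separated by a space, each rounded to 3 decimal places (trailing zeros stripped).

Executing turtle program step by step:
Start: pos=(0,0), heading=0, pen down
RT 90: heading 0 -> 270
RT 26: heading 270 -> 244
REPEAT 3 [
  -- iteration 1/3 --
  FD 4.8: (0,0) -> (-2.104,-4.314) [heading=244, draw]
  FD 1.5: (-2.104,-4.314) -> (-2.762,-5.662) [heading=244, draw]
  LT 270: heading 244 -> 154
  RT 90: heading 154 -> 64
  -- iteration 2/3 --
  FD 4.8: (-2.762,-5.662) -> (-0.658,-1.348) [heading=64, draw]
  FD 1.5: (-0.658,-1.348) -> (0,0) [heading=64, draw]
  LT 270: heading 64 -> 334
  RT 90: heading 334 -> 244
  -- iteration 3/3 --
  FD 4.8: (0,0) -> (-2.104,-4.314) [heading=244, draw]
  FD 1.5: (-2.104,-4.314) -> (-2.762,-5.662) [heading=244, draw]
  LT 270: heading 244 -> 154
  RT 90: heading 154 -> 64
]
RT 181: heading 64 -> 243
BK 12.9: (-2.762,-5.662) -> (3.095,5.832) [heading=243, draw]
RT 180: heading 243 -> 63
Final: pos=(3.095,5.832), heading=63, 7 segment(s) drawn

Answer: 3.095 5.832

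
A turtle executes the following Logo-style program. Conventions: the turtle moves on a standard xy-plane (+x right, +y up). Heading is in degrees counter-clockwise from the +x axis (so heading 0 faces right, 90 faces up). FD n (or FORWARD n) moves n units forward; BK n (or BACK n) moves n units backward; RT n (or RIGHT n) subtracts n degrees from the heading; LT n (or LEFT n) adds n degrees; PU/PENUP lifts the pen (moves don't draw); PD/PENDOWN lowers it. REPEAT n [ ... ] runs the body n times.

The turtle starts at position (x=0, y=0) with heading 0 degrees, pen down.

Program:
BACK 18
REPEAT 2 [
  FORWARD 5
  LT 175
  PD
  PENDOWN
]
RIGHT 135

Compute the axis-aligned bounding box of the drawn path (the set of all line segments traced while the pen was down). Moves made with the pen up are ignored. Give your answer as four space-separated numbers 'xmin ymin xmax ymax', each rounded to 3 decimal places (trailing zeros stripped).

Executing turtle program step by step:
Start: pos=(0,0), heading=0, pen down
BK 18: (0,0) -> (-18,0) [heading=0, draw]
REPEAT 2 [
  -- iteration 1/2 --
  FD 5: (-18,0) -> (-13,0) [heading=0, draw]
  LT 175: heading 0 -> 175
  PD: pen down
  PD: pen down
  -- iteration 2/2 --
  FD 5: (-13,0) -> (-17.981,0.436) [heading=175, draw]
  LT 175: heading 175 -> 350
  PD: pen down
  PD: pen down
]
RT 135: heading 350 -> 215
Final: pos=(-17.981,0.436), heading=215, 3 segment(s) drawn

Segment endpoints: x in {-18, -17.981, -13, 0}, y in {0, 0.436}
xmin=-18, ymin=0, xmax=0, ymax=0.436

Answer: -18 0 0 0.436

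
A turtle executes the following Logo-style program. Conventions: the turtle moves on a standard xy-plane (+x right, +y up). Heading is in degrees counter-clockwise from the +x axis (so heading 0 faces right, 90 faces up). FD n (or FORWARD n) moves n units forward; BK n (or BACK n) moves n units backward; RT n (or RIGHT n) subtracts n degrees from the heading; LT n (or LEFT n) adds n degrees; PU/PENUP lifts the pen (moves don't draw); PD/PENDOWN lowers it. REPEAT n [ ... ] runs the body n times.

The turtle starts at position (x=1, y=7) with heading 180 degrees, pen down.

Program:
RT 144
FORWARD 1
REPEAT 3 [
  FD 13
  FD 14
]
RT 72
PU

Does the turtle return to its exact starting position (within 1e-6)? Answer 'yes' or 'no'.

Answer: no

Derivation:
Executing turtle program step by step:
Start: pos=(1,7), heading=180, pen down
RT 144: heading 180 -> 36
FD 1: (1,7) -> (1.809,7.588) [heading=36, draw]
REPEAT 3 [
  -- iteration 1/3 --
  FD 13: (1.809,7.588) -> (12.326,15.229) [heading=36, draw]
  FD 14: (12.326,15.229) -> (23.652,23.458) [heading=36, draw]
  -- iteration 2/3 --
  FD 13: (23.652,23.458) -> (34.17,31.099) [heading=36, draw]
  FD 14: (34.17,31.099) -> (45.496,39.328) [heading=36, draw]
  -- iteration 3/3 --
  FD 13: (45.496,39.328) -> (56.013,46.969) [heading=36, draw]
  FD 14: (56.013,46.969) -> (67.339,55.198) [heading=36, draw]
]
RT 72: heading 36 -> 324
PU: pen up
Final: pos=(67.339,55.198), heading=324, 7 segment(s) drawn

Start position: (1, 7)
Final position: (67.339, 55.198)
Distance = 82; >= 1e-6 -> NOT closed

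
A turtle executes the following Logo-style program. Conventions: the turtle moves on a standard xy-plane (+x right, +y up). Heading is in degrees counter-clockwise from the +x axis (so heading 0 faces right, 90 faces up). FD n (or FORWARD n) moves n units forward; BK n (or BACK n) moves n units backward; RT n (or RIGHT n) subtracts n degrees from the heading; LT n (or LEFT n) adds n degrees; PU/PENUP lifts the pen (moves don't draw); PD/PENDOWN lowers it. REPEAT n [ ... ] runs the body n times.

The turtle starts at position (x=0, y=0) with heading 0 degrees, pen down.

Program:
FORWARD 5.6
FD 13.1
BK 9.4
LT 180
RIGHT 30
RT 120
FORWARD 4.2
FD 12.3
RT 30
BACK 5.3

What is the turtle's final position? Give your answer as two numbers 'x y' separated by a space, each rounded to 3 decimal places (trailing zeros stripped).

Executing turtle program step by step:
Start: pos=(0,0), heading=0, pen down
FD 5.6: (0,0) -> (5.6,0) [heading=0, draw]
FD 13.1: (5.6,0) -> (18.7,0) [heading=0, draw]
BK 9.4: (18.7,0) -> (9.3,0) [heading=0, draw]
LT 180: heading 0 -> 180
RT 30: heading 180 -> 150
RT 120: heading 150 -> 30
FD 4.2: (9.3,0) -> (12.937,2.1) [heading=30, draw]
FD 12.3: (12.937,2.1) -> (23.589,8.25) [heading=30, draw]
RT 30: heading 30 -> 0
BK 5.3: (23.589,8.25) -> (18.289,8.25) [heading=0, draw]
Final: pos=(18.289,8.25), heading=0, 6 segment(s) drawn

Answer: 18.289 8.25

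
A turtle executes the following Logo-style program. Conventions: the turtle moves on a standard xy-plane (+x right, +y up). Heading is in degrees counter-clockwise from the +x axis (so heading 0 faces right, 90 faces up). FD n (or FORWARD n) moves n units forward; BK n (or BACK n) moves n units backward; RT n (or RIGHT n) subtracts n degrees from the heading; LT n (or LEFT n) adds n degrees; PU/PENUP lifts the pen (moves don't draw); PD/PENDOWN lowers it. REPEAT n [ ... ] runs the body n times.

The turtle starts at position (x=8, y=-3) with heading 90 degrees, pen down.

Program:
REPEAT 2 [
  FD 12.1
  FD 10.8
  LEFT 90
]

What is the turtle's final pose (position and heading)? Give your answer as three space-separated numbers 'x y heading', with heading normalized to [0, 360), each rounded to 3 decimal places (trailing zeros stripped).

Answer: -14.9 19.9 270

Derivation:
Executing turtle program step by step:
Start: pos=(8,-3), heading=90, pen down
REPEAT 2 [
  -- iteration 1/2 --
  FD 12.1: (8,-3) -> (8,9.1) [heading=90, draw]
  FD 10.8: (8,9.1) -> (8,19.9) [heading=90, draw]
  LT 90: heading 90 -> 180
  -- iteration 2/2 --
  FD 12.1: (8,19.9) -> (-4.1,19.9) [heading=180, draw]
  FD 10.8: (-4.1,19.9) -> (-14.9,19.9) [heading=180, draw]
  LT 90: heading 180 -> 270
]
Final: pos=(-14.9,19.9), heading=270, 4 segment(s) drawn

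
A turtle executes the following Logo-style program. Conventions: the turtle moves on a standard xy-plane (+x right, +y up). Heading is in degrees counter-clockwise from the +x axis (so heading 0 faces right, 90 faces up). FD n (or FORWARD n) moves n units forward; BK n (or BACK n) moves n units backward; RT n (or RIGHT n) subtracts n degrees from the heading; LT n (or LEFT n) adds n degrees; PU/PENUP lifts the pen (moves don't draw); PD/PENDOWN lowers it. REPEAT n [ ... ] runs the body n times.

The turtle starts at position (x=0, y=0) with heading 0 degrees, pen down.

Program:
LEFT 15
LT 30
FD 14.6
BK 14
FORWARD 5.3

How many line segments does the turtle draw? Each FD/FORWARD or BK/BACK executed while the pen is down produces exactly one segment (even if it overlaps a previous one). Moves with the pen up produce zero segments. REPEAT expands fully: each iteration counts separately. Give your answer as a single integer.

Answer: 3

Derivation:
Executing turtle program step by step:
Start: pos=(0,0), heading=0, pen down
LT 15: heading 0 -> 15
LT 30: heading 15 -> 45
FD 14.6: (0,0) -> (10.324,10.324) [heading=45, draw]
BK 14: (10.324,10.324) -> (0.424,0.424) [heading=45, draw]
FD 5.3: (0.424,0.424) -> (4.172,4.172) [heading=45, draw]
Final: pos=(4.172,4.172), heading=45, 3 segment(s) drawn
Segments drawn: 3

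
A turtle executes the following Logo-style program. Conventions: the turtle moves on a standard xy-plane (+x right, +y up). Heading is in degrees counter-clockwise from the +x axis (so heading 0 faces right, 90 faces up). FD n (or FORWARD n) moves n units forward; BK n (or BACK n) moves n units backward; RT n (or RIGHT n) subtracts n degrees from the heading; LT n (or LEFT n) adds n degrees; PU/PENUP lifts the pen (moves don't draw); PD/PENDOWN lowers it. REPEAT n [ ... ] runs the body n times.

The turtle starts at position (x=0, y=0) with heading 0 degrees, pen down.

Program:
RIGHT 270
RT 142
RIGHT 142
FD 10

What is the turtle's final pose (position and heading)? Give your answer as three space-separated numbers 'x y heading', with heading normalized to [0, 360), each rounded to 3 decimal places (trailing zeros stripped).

Executing turtle program step by step:
Start: pos=(0,0), heading=0, pen down
RT 270: heading 0 -> 90
RT 142: heading 90 -> 308
RT 142: heading 308 -> 166
FD 10: (0,0) -> (-9.703,2.419) [heading=166, draw]
Final: pos=(-9.703,2.419), heading=166, 1 segment(s) drawn

Answer: -9.703 2.419 166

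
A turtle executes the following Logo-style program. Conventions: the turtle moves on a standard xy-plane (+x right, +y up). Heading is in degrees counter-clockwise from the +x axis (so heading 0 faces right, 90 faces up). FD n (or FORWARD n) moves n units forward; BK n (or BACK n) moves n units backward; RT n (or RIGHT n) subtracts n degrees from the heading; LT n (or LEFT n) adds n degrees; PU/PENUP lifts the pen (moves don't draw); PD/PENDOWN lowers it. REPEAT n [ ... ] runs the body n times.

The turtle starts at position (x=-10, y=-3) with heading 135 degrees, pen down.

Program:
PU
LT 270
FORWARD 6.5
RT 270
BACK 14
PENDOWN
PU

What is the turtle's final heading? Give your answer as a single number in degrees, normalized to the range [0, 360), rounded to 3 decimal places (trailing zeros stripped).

Answer: 135

Derivation:
Executing turtle program step by step:
Start: pos=(-10,-3), heading=135, pen down
PU: pen up
LT 270: heading 135 -> 45
FD 6.5: (-10,-3) -> (-5.404,1.596) [heading=45, move]
RT 270: heading 45 -> 135
BK 14: (-5.404,1.596) -> (4.496,-8.303) [heading=135, move]
PD: pen down
PU: pen up
Final: pos=(4.496,-8.303), heading=135, 0 segment(s) drawn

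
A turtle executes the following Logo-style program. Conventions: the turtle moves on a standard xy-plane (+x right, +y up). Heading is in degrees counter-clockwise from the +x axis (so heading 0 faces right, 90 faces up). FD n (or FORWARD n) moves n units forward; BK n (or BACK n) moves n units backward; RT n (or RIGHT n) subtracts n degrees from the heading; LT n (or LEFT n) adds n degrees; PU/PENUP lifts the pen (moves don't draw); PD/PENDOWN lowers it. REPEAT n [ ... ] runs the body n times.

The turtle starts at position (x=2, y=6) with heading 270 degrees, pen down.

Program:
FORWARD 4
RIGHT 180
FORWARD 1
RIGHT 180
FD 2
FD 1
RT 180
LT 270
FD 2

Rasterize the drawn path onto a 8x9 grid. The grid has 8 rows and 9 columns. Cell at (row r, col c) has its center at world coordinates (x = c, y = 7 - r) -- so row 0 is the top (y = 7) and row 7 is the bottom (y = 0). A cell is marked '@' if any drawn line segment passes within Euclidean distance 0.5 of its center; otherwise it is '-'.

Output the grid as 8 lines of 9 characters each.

Segment 0: (2,6) -> (2,2)
Segment 1: (2,2) -> (2,3)
Segment 2: (2,3) -> (2,1)
Segment 3: (2,1) -> (2,0)
Segment 4: (2,0) -> (4,0)

Answer: ---------
--@------
--@------
--@------
--@------
--@------
--@------
--@@@----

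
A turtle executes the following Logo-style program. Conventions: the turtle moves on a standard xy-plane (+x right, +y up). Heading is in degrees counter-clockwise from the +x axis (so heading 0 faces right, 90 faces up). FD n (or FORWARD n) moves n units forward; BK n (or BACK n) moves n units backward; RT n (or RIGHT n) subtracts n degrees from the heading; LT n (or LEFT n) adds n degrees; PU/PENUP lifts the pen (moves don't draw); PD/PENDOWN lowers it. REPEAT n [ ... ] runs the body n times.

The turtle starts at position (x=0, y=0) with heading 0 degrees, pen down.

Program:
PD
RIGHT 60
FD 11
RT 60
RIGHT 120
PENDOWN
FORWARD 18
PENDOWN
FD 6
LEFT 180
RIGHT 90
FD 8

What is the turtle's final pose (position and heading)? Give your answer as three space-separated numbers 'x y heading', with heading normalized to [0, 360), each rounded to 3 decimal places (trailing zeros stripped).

Executing turtle program step by step:
Start: pos=(0,0), heading=0, pen down
PD: pen down
RT 60: heading 0 -> 300
FD 11: (0,0) -> (5.5,-9.526) [heading=300, draw]
RT 60: heading 300 -> 240
RT 120: heading 240 -> 120
PD: pen down
FD 18: (5.5,-9.526) -> (-3.5,6.062) [heading=120, draw]
PD: pen down
FD 6: (-3.5,6.062) -> (-6.5,11.258) [heading=120, draw]
LT 180: heading 120 -> 300
RT 90: heading 300 -> 210
FD 8: (-6.5,11.258) -> (-13.428,7.258) [heading=210, draw]
Final: pos=(-13.428,7.258), heading=210, 4 segment(s) drawn

Answer: -13.428 7.258 210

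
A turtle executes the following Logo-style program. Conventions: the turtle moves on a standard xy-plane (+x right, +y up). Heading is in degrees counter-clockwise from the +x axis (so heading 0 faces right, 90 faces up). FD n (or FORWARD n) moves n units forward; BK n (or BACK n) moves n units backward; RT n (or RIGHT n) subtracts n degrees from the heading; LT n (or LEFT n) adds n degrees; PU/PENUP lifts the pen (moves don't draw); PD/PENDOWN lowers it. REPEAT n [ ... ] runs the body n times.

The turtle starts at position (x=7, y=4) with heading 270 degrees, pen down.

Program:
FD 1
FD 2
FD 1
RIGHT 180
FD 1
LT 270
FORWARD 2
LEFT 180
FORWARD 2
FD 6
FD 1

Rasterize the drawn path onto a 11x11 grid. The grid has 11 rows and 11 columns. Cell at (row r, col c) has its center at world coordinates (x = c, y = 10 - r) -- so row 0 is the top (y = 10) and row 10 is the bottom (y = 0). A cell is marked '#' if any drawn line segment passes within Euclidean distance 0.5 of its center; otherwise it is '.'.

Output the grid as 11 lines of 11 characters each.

Segment 0: (7,4) -> (7,3)
Segment 1: (7,3) -> (7,1)
Segment 2: (7,1) -> (7,0)
Segment 3: (7,0) -> (7,1)
Segment 4: (7,1) -> (9,1)
Segment 5: (9,1) -> (7,1)
Segment 6: (7,1) -> (1,1)
Segment 7: (1,1) -> (0,1)

Answer: ...........
...........
...........
...........
...........
...........
.......#...
.......#...
.......#...
##########.
.......#...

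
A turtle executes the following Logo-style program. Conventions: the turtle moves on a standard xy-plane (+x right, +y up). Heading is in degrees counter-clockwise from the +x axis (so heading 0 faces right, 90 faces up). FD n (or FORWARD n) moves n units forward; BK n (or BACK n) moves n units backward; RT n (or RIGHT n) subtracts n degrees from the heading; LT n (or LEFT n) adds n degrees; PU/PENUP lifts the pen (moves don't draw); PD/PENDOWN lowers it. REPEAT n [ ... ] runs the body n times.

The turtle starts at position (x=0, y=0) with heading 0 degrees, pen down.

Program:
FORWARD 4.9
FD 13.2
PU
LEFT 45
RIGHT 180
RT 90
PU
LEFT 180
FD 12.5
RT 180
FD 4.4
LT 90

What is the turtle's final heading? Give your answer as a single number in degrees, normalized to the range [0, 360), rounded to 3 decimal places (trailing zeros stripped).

Answer: 225

Derivation:
Executing turtle program step by step:
Start: pos=(0,0), heading=0, pen down
FD 4.9: (0,0) -> (4.9,0) [heading=0, draw]
FD 13.2: (4.9,0) -> (18.1,0) [heading=0, draw]
PU: pen up
LT 45: heading 0 -> 45
RT 180: heading 45 -> 225
RT 90: heading 225 -> 135
PU: pen up
LT 180: heading 135 -> 315
FD 12.5: (18.1,0) -> (26.939,-8.839) [heading=315, move]
RT 180: heading 315 -> 135
FD 4.4: (26.939,-8.839) -> (23.828,-5.728) [heading=135, move]
LT 90: heading 135 -> 225
Final: pos=(23.828,-5.728), heading=225, 2 segment(s) drawn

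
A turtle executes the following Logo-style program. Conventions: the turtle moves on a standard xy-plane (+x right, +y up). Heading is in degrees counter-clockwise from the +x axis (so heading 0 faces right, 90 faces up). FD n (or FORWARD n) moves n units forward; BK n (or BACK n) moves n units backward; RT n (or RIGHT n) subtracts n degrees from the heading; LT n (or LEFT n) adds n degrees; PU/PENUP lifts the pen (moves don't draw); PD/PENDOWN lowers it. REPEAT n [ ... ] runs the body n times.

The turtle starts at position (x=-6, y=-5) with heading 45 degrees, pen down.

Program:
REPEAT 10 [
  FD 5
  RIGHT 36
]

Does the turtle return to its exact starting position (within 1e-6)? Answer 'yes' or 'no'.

Executing turtle program step by step:
Start: pos=(-6,-5), heading=45, pen down
REPEAT 10 [
  -- iteration 1/10 --
  FD 5: (-6,-5) -> (-2.464,-1.464) [heading=45, draw]
  RT 36: heading 45 -> 9
  -- iteration 2/10 --
  FD 5: (-2.464,-1.464) -> (2.474,-0.682) [heading=9, draw]
  RT 36: heading 9 -> 333
  -- iteration 3/10 --
  FD 5: (2.474,-0.682) -> (6.929,-2.952) [heading=333, draw]
  RT 36: heading 333 -> 297
  -- iteration 4/10 --
  FD 5: (6.929,-2.952) -> (9.199,-7.407) [heading=297, draw]
  RT 36: heading 297 -> 261
  -- iteration 5/10 --
  FD 5: (9.199,-7.407) -> (8.417,-12.346) [heading=261, draw]
  RT 36: heading 261 -> 225
  -- iteration 6/10 --
  FD 5: (8.417,-12.346) -> (4.881,-15.881) [heading=225, draw]
  RT 36: heading 225 -> 189
  -- iteration 7/10 --
  FD 5: (4.881,-15.881) -> (-0.057,-16.663) [heading=189, draw]
  RT 36: heading 189 -> 153
  -- iteration 8/10 --
  FD 5: (-0.057,-16.663) -> (-4.512,-14.393) [heading=153, draw]
  RT 36: heading 153 -> 117
  -- iteration 9/10 --
  FD 5: (-4.512,-14.393) -> (-6.782,-9.938) [heading=117, draw]
  RT 36: heading 117 -> 81
  -- iteration 10/10 --
  FD 5: (-6.782,-9.938) -> (-6,-5) [heading=81, draw]
  RT 36: heading 81 -> 45
]
Final: pos=(-6,-5), heading=45, 10 segment(s) drawn

Start position: (-6, -5)
Final position: (-6, -5)
Distance = 0; < 1e-6 -> CLOSED

Answer: yes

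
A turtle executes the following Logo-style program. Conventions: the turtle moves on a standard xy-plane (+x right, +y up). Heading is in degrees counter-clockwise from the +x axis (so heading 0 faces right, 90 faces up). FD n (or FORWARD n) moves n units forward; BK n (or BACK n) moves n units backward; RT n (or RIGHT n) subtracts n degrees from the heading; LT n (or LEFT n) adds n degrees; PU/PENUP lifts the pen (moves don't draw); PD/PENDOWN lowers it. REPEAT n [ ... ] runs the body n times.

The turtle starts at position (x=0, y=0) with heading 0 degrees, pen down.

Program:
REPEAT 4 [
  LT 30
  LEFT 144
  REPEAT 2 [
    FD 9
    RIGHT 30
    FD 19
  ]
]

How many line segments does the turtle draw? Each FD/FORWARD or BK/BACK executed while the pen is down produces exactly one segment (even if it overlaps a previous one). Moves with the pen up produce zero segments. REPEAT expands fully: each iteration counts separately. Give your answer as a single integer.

Executing turtle program step by step:
Start: pos=(0,0), heading=0, pen down
REPEAT 4 [
  -- iteration 1/4 --
  LT 30: heading 0 -> 30
  LT 144: heading 30 -> 174
  REPEAT 2 [
    -- iteration 1/2 --
    FD 9: (0,0) -> (-8.951,0.941) [heading=174, draw]
    RT 30: heading 174 -> 144
    FD 19: (-8.951,0.941) -> (-24.322,12.109) [heading=144, draw]
    -- iteration 2/2 --
    FD 9: (-24.322,12.109) -> (-31.603,17.399) [heading=144, draw]
    RT 30: heading 144 -> 114
    FD 19: (-31.603,17.399) -> (-39.331,34.756) [heading=114, draw]
  ]
  -- iteration 2/4 --
  LT 30: heading 114 -> 144
  LT 144: heading 144 -> 288
  REPEAT 2 [
    -- iteration 1/2 --
    FD 9: (-39.331,34.756) -> (-36.55,26.197) [heading=288, draw]
    RT 30: heading 288 -> 258
    FD 19: (-36.55,26.197) -> (-40.5,7.612) [heading=258, draw]
    -- iteration 2/2 --
    FD 9: (-40.5,7.612) -> (-42.372,-1.192) [heading=258, draw]
    RT 30: heading 258 -> 228
    FD 19: (-42.372,-1.192) -> (-55.085,-15.311) [heading=228, draw]
  ]
  -- iteration 3/4 --
  LT 30: heading 228 -> 258
  LT 144: heading 258 -> 42
  REPEAT 2 [
    -- iteration 1/2 --
    FD 9: (-55.085,-15.311) -> (-48.397,-9.289) [heading=42, draw]
    RT 30: heading 42 -> 12
    FD 19: (-48.397,-9.289) -> (-29.812,-5.339) [heading=12, draw]
    -- iteration 2/2 --
    FD 9: (-29.812,-5.339) -> (-21.009,-3.468) [heading=12, draw]
    RT 30: heading 12 -> 342
    FD 19: (-21.009,-3.468) -> (-2.939,-9.339) [heading=342, draw]
  ]
  -- iteration 4/4 --
  LT 30: heading 342 -> 12
  LT 144: heading 12 -> 156
  REPEAT 2 [
    -- iteration 1/2 --
    FD 9: (-2.939,-9.339) -> (-11.16,-5.678) [heading=156, draw]
    RT 30: heading 156 -> 126
    FD 19: (-11.16,-5.678) -> (-22.328,9.693) [heading=126, draw]
    -- iteration 2/2 --
    FD 9: (-22.328,9.693) -> (-27.618,16.974) [heading=126, draw]
    RT 30: heading 126 -> 96
    FD 19: (-27.618,16.974) -> (-29.604,35.87) [heading=96, draw]
  ]
]
Final: pos=(-29.604,35.87), heading=96, 16 segment(s) drawn
Segments drawn: 16

Answer: 16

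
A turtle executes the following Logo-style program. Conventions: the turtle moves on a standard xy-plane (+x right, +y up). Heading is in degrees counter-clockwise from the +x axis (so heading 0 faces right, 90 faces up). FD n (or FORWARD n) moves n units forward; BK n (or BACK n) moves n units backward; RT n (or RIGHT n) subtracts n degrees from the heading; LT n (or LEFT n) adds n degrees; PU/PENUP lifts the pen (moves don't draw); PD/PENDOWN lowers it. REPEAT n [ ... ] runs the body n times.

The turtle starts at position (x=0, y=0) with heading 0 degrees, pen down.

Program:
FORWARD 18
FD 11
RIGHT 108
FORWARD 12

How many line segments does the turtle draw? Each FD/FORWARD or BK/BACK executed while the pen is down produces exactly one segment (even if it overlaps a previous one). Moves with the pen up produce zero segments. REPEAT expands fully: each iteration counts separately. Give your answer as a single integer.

Answer: 3

Derivation:
Executing turtle program step by step:
Start: pos=(0,0), heading=0, pen down
FD 18: (0,0) -> (18,0) [heading=0, draw]
FD 11: (18,0) -> (29,0) [heading=0, draw]
RT 108: heading 0 -> 252
FD 12: (29,0) -> (25.292,-11.413) [heading=252, draw]
Final: pos=(25.292,-11.413), heading=252, 3 segment(s) drawn
Segments drawn: 3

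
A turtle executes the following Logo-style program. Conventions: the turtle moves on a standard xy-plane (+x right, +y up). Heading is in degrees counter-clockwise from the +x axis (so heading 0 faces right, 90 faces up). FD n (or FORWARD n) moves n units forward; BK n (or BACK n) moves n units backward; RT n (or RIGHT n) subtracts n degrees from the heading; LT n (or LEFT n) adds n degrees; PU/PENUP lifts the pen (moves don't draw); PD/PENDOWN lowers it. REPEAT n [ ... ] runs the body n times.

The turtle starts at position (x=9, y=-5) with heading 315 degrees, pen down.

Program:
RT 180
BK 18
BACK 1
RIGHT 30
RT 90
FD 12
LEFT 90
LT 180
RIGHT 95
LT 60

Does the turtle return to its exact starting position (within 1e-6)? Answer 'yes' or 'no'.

Answer: no

Derivation:
Executing turtle program step by step:
Start: pos=(9,-5), heading=315, pen down
RT 180: heading 315 -> 135
BK 18: (9,-5) -> (21.728,-17.728) [heading=135, draw]
BK 1: (21.728,-17.728) -> (22.435,-18.435) [heading=135, draw]
RT 30: heading 135 -> 105
RT 90: heading 105 -> 15
FD 12: (22.435,-18.435) -> (34.026,-15.329) [heading=15, draw]
LT 90: heading 15 -> 105
LT 180: heading 105 -> 285
RT 95: heading 285 -> 190
LT 60: heading 190 -> 250
Final: pos=(34.026,-15.329), heading=250, 3 segment(s) drawn

Start position: (9, -5)
Final position: (34.026, -15.329)
Distance = 27.074; >= 1e-6 -> NOT closed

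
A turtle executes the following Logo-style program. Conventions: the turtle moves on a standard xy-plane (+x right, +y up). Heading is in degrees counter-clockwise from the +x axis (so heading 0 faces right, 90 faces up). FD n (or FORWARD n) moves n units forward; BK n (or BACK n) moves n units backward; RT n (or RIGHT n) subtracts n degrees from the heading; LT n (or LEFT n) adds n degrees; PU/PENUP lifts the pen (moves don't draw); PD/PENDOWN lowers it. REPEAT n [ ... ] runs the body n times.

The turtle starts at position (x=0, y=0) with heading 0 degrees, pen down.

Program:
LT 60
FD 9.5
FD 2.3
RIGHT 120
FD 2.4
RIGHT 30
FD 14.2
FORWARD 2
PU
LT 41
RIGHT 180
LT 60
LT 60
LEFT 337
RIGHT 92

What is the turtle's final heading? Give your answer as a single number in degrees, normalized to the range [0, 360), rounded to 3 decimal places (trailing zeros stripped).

Answer: 136

Derivation:
Executing turtle program step by step:
Start: pos=(0,0), heading=0, pen down
LT 60: heading 0 -> 60
FD 9.5: (0,0) -> (4.75,8.227) [heading=60, draw]
FD 2.3: (4.75,8.227) -> (5.9,10.219) [heading=60, draw]
RT 120: heading 60 -> 300
FD 2.4: (5.9,10.219) -> (7.1,8.141) [heading=300, draw]
RT 30: heading 300 -> 270
FD 14.2: (7.1,8.141) -> (7.1,-6.059) [heading=270, draw]
FD 2: (7.1,-6.059) -> (7.1,-8.059) [heading=270, draw]
PU: pen up
LT 41: heading 270 -> 311
RT 180: heading 311 -> 131
LT 60: heading 131 -> 191
LT 60: heading 191 -> 251
LT 337: heading 251 -> 228
RT 92: heading 228 -> 136
Final: pos=(7.1,-8.059), heading=136, 5 segment(s) drawn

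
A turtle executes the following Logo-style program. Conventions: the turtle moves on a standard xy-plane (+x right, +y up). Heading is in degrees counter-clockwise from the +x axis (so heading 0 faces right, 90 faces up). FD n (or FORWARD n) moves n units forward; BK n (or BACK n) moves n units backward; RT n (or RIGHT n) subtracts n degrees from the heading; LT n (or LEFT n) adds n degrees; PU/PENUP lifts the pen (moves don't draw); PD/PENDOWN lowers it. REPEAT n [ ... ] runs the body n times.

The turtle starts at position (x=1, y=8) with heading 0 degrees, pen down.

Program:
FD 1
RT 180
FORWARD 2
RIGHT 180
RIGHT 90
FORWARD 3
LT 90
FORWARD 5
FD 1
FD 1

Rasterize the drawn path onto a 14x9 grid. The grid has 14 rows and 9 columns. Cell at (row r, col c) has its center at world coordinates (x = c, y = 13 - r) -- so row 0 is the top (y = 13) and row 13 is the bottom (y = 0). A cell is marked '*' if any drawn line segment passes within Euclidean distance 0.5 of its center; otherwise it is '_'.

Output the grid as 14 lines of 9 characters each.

Segment 0: (1,8) -> (2,8)
Segment 1: (2,8) -> (0,8)
Segment 2: (0,8) -> (0,5)
Segment 3: (0,5) -> (5,5)
Segment 4: (5,5) -> (6,5)
Segment 5: (6,5) -> (7,5)

Answer: _________
_________
_________
_________
_________
***______
*________
*________
********_
_________
_________
_________
_________
_________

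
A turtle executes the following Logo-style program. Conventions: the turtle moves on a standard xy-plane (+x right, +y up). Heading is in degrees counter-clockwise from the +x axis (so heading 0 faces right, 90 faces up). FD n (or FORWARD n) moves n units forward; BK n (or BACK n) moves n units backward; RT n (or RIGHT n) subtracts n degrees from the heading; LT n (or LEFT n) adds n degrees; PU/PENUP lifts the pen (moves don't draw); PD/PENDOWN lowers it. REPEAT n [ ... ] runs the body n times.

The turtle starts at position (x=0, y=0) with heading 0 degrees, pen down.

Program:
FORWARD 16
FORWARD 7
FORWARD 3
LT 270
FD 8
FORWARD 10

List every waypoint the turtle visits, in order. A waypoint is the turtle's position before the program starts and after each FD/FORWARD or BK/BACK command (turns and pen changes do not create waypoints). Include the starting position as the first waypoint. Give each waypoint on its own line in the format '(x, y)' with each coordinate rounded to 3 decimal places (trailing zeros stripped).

Answer: (0, 0)
(16, 0)
(23, 0)
(26, 0)
(26, -8)
(26, -18)

Derivation:
Executing turtle program step by step:
Start: pos=(0,0), heading=0, pen down
FD 16: (0,0) -> (16,0) [heading=0, draw]
FD 7: (16,0) -> (23,0) [heading=0, draw]
FD 3: (23,0) -> (26,0) [heading=0, draw]
LT 270: heading 0 -> 270
FD 8: (26,0) -> (26,-8) [heading=270, draw]
FD 10: (26,-8) -> (26,-18) [heading=270, draw]
Final: pos=(26,-18), heading=270, 5 segment(s) drawn
Waypoints (6 total):
(0, 0)
(16, 0)
(23, 0)
(26, 0)
(26, -8)
(26, -18)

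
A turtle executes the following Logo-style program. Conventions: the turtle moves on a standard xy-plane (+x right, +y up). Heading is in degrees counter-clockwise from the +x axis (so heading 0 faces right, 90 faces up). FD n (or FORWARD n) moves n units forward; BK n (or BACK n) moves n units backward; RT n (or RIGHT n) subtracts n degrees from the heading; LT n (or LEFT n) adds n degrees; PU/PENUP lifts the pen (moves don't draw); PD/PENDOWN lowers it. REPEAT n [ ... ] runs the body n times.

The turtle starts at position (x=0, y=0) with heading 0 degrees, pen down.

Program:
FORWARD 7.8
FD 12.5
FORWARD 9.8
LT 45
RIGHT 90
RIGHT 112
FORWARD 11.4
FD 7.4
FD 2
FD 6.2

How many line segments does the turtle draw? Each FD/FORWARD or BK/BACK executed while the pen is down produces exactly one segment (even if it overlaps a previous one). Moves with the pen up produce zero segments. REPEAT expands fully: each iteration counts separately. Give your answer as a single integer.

Answer: 7

Derivation:
Executing turtle program step by step:
Start: pos=(0,0), heading=0, pen down
FD 7.8: (0,0) -> (7.8,0) [heading=0, draw]
FD 12.5: (7.8,0) -> (20.3,0) [heading=0, draw]
FD 9.8: (20.3,0) -> (30.1,0) [heading=0, draw]
LT 45: heading 0 -> 45
RT 90: heading 45 -> 315
RT 112: heading 315 -> 203
FD 11.4: (30.1,0) -> (19.606,-4.454) [heading=203, draw]
FD 7.4: (19.606,-4.454) -> (12.795,-7.346) [heading=203, draw]
FD 2: (12.795,-7.346) -> (10.953,-8.127) [heading=203, draw]
FD 6.2: (10.953,-8.127) -> (5.246,-10.55) [heading=203, draw]
Final: pos=(5.246,-10.55), heading=203, 7 segment(s) drawn
Segments drawn: 7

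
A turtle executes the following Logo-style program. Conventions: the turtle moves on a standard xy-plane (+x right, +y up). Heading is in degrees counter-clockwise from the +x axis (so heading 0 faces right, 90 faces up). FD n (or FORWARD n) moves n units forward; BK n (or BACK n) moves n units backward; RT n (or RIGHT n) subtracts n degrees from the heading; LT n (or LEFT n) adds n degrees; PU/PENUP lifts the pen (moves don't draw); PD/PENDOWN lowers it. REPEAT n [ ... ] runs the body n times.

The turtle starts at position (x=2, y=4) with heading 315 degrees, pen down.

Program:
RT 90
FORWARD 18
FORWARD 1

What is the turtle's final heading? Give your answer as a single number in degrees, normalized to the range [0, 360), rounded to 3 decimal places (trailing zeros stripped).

Executing turtle program step by step:
Start: pos=(2,4), heading=315, pen down
RT 90: heading 315 -> 225
FD 18: (2,4) -> (-10.728,-8.728) [heading=225, draw]
FD 1: (-10.728,-8.728) -> (-11.435,-9.435) [heading=225, draw]
Final: pos=(-11.435,-9.435), heading=225, 2 segment(s) drawn

Answer: 225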